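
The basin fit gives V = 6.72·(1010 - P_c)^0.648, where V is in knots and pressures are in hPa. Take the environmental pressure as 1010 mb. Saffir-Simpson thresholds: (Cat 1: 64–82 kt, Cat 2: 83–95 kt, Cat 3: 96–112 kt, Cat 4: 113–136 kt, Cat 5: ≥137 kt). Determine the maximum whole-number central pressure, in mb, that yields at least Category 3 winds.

Category 3 begins at V = 96 kt.
Required ΔP = (96/6.72)^(1/0.648) = 14.286^1.543 ≈ 60.57 mb.
P_c ≤ 1010 − 60.57 = 949.43, so the highest integer P_c is 949 mb.

949 mb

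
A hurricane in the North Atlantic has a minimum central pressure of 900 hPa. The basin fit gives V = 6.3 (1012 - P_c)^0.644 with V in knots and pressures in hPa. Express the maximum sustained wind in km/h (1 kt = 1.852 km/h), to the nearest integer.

244 km/h

ΔP = 1012 − 900 = 112 hPa.
V ≈ 6.3 × 112^0.644 = 6.3 × 20.878 ≈ 131.534 kt.
131.534 × 1.852 ≈ 243.60 km/h → 244 km/h.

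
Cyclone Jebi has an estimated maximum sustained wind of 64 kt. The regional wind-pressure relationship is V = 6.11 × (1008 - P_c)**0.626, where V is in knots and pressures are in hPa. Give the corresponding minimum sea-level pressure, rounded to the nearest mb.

965 mb

ΔP = (V / 6.11)^(1/0.626) = (64/6.11)^1.597.
64/6.11 = 10.475; 10.475^1.597 ≈ 42.62 mb.
P_c = 1008 − 42.62 = 965.38 ≈ 965 mb.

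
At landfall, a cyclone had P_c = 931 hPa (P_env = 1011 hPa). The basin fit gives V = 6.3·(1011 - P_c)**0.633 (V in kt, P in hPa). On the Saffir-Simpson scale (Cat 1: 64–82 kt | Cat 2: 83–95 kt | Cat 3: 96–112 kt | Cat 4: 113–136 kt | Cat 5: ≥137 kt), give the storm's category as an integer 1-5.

ΔP = 1011 − 931 = 80 hPa.
V ≈ 6.3 × 80^0.633 = 6.3 × 16.02 ≈ 101 kt.
101 kt falls in the Category 3 band.

3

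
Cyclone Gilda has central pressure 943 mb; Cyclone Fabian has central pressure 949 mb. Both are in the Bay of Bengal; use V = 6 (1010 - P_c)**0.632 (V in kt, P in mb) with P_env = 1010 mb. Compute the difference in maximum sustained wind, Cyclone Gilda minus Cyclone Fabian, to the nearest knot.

Cyclone Gilda: ΔP = 67; V ≈ 6 × 67^0.632 ≈ 85.55 kt.
Cyclone Fabian: ΔP = 61; V ≈ 6 × 61^0.632 ≈ 80.63 kt.
Difference ≈ 85.55 − 80.63 = 4.92 → 5 kt.

5 kt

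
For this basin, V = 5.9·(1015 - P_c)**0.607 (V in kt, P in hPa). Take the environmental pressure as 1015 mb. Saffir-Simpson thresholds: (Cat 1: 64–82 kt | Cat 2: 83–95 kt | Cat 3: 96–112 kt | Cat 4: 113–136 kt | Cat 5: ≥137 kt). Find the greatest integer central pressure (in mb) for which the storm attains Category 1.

964 mb

Category 1 begins at V = 64 kt.
Required ΔP = (64/5.9)^(1/0.607) = 10.847^1.647 ≈ 50.77 mb.
P_c ≤ 1015 − 50.77 = 964.23, so the highest integer P_c is 964 mb.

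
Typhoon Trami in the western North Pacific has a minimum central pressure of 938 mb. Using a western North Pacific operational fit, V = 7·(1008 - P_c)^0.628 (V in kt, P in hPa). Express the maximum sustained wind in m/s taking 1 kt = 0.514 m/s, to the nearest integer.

52 m/s

ΔP = 1008 − 938 = 70 mb.
V ≈ 7 × 70^0.628 = 7 × 14.412 ≈ 100.883 kt.
100.883 × 0.514 ≈ 51.85 m/s → 52 m/s.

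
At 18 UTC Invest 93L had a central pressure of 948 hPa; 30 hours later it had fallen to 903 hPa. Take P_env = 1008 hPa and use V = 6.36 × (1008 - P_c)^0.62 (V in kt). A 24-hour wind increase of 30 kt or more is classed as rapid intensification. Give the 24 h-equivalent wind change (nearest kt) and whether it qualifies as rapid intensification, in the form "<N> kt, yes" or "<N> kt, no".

27 kt, no

V₁: ΔP = 60, V ≈ 6.36 × 60^0.62 ≈ 80.52 kt.
V₂: ΔP = 105, V ≈ 6.36 × 105^0.62 ≈ 113.92 kt.
ΔV over 30 h = 33.40 kt → 24 h equivalent = 33.40 × 24/30 ≈ 26.72 kt.
27 kt < 30 kt ⇒ not rapid intensification.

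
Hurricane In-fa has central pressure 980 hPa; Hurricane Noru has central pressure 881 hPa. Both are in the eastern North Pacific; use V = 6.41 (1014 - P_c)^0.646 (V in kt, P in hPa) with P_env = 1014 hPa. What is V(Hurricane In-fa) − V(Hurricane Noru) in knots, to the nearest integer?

Hurricane In-fa: ΔP = 34; V ≈ 6.41 × 34^0.646 ≈ 62.55 kt.
Hurricane Noru: ΔP = 133; V ≈ 6.41 × 133^0.646 ≈ 150.96 kt.
Difference ≈ 62.55 − 150.96 = -88.41 → -88 kt.

-88 kt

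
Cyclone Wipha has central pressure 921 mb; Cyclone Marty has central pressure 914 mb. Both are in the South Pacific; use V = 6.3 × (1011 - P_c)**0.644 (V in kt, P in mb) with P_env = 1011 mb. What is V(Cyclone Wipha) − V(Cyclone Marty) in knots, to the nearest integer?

Cyclone Wipha: ΔP = 90; V ≈ 6.3 × 90^0.644 ≈ 114.25 kt.
Cyclone Marty: ΔP = 97; V ≈ 6.3 × 97^0.644 ≈ 119.90 kt.
Difference ≈ 114.25 − 119.90 = -5.65 → -6 kt.

-6 kt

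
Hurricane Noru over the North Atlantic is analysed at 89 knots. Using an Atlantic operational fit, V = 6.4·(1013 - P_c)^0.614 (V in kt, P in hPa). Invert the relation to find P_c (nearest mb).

940 mb

ΔP = (V / 6.4)^(1/0.614) = (89/6.4)^1.629.
89/6.4 = 13.906; 13.906^1.629 ≈ 72.76 mb.
P_c = 1013 − 72.76 = 940.24 ≈ 940 mb.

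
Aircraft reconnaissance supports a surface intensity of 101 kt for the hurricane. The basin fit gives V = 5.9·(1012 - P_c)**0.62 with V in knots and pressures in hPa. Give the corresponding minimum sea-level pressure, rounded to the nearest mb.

ΔP = (V / 5.9)^(1/0.62) = (101/5.9)^1.613.
101/5.9 = 17.119; 17.119^1.613 ≈ 97.60 mb.
P_c = 1012 − 97.60 = 914.40 ≈ 914 mb.

914 mb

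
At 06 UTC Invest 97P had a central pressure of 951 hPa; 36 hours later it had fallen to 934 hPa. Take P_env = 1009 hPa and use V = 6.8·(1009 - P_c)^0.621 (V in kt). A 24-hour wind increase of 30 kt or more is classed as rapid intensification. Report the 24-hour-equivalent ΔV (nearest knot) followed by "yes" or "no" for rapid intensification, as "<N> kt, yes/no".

V₁: ΔP = 58, V ≈ 6.8 × 58^0.621 ≈ 84.64 kt.
V₂: ΔP = 75, V ≈ 6.8 × 75^0.621 ≈ 99.29 kt.
ΔV over 36 h = 14.65 kt → 24 h equivalent = 14.65 × 24/36 ≈ 9.77 kt.
10 kt < 30 kt ⇒ not rapid intensification.

10 kt, no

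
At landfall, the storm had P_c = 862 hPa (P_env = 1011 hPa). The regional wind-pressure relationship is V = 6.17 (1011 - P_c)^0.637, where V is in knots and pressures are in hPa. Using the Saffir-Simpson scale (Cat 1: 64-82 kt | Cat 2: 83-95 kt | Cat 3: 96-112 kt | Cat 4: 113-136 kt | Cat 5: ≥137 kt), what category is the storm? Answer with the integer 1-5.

5

ΔP = 1011 − 862 = 149 hPa.
V ≈ 6.17 × 149^0.637 = 6.17 × 24.23 ≈ 149 kt.
149 kt falls in the Category 5 band.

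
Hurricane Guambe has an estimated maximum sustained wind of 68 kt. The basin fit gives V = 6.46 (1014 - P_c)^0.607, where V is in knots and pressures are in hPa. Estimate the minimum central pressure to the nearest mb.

ΔP = (V / 6.46)^(1/0.607) = (68/6.46)^1.647.
68/6.46 = 10.526; 10.526^1.647 ≈ 48.32 mb.
P_c = 1014 − 48.32 = 965.68 ≈ 966 mb.

966 mb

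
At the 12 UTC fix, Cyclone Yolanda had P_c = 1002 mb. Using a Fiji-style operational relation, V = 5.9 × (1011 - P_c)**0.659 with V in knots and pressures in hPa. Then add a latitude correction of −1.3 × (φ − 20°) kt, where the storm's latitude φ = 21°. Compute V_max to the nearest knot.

24 kt

ΔP = 1011 − 1002 = 9 mb.
9^0.659 ≈ 4.254.
V ≈ 5.9 × 4.254 ≈ 25.1 kt.
Latitude correction: −1.3 × (21 − 20) = -1.3 kt.
Corrected V ≈ 23.8 kt → 24 kt.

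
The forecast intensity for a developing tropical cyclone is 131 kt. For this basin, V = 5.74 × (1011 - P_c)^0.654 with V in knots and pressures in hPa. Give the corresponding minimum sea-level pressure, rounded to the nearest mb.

ΔP = (V / 5.74)^(1/0.654) = (131/5.74)^1.529.
131/5.74 = 22.822; 22.822^1.529 ≈ 119.40 mb.
P_c = 1011 − 119.40 = 891.60 ≈ 892 mb.

892 mb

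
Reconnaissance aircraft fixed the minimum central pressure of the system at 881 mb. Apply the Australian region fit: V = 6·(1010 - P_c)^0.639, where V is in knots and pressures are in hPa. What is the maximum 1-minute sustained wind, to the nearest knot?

ΔP = 1010 − 881 = 129 mb.
129^0.639 ≈ 22.319.
V ≈ 6 × 22.319 ≈ 133.9 kt.

134 kt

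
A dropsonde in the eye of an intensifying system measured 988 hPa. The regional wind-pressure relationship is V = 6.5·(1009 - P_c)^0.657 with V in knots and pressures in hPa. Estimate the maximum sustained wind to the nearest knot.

48 kt

ΔP = 1009 − 988 = 21 hPa.
21^0.657 ≈ 7.391.
V ≈ 6.5 × 7.391 ≈ 48.0 kt.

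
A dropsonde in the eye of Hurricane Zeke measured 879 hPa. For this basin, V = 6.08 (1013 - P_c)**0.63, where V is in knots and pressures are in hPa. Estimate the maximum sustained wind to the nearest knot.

ΔP = 1013 − 879 = 134 hPa.
134^0.63 ≈ 21.881.
V ≈ 6.08 × 21.881 ≈ 133.0 kt.

133 kt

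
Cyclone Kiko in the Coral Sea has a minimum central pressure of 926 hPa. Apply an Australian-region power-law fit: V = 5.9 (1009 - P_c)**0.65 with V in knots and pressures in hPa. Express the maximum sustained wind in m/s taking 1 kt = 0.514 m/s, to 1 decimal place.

53.6 m/s

ΔP = 1009 − 926 = 83 hPa.
V ≈ 5.9 × 83^0.65 = 5.9 × 17.677 ≈ 104.292 kt.
104.292 × 0.514 ≈ 53.61 m/s → 53.6 m/s.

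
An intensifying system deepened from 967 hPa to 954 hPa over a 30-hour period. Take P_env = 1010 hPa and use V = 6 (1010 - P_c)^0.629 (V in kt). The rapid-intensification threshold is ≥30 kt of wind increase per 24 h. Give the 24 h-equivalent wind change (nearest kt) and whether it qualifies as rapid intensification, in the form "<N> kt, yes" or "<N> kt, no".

9 kt, no

V₁: ΔP = 43, V ≈ 6 × 43^0.629 ≈ 63.92 kt.
V₂: ΔP = 56, V ≈ 6 × 56^0.629 ≈ 75.47 kt.
ΔV over 30 h = 11.55 kt → 24 h equivalent = 11.55 × 24/30 ≈ 9.24 kt.
9 kt < 30 kt ⇒ not rapid intensification.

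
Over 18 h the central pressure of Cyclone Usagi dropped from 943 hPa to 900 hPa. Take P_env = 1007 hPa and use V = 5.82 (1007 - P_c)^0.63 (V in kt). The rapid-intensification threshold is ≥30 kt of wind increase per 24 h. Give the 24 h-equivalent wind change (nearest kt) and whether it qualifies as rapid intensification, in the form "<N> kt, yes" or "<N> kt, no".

V₁: ΔP = 64, V ≈ 5.82 × 64^0.63 ≈ 79.95 kt.
V₂: ΔP = 107, V ≈ 5.82 × 107^0.63 ≈ 110.52 kt.
ΔV over 18 h = 30.57 kt → 24 h equivalent = 30.57 × 24/18 ≈ 40.76 kt.
41 kt ≥ 30 kt ⇒ rapid intensification.

41 kt, yes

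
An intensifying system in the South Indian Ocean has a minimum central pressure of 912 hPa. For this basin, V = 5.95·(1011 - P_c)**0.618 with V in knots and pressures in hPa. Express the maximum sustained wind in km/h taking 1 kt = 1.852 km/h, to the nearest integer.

189 km/h

ΔP = 1011 − 912 = 99 hPa.
V ≈ 5.95 × 99^0.618 = 5.95 × 17.112 ≈ 101.817 kt.
101.817 × 1.852 ≈ 188.56 km/h → 189 km/h.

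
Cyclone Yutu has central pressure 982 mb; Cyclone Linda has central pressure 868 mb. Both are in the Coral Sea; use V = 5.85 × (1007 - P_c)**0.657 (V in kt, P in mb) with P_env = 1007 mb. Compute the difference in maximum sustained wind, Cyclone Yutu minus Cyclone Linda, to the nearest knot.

-101 kt

Cyclone Yutu: ΔP = 25; V ≈ 5.85 × 25^0.657 ≈ 48.48 kt.
Cyclone Linda: ΔP = 139; V ≈ 5.85 × 139^0.657 ≈ 149.66 kt.
Difference ≈ 48.48 − 149.66 = -101.18 → -101 kt.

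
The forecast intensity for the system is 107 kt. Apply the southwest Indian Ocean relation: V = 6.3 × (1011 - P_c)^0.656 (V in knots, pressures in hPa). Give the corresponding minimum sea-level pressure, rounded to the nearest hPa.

936 hPa

ΔP = (V / 6.3)^(1/0.656) = (107/6.3)^1.524.
107/6.3 = 16.984; 16.984^1.524 ≈ 75.00 hPa.
P_c = 1011 − 75.00 = 936.00 ≈ 936 hPa.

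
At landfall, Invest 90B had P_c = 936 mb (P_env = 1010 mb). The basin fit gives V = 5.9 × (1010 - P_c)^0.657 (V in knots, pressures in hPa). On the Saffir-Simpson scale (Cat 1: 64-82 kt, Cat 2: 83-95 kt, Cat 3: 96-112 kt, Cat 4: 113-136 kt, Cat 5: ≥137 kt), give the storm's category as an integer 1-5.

3

ΔP = 1010 − 936 = 74 mb.
V ≈ 5.9 × 74^0.657 = 5.9 × 16.91 ≈ 100 kt.
100 kt falls in the Category 3 band.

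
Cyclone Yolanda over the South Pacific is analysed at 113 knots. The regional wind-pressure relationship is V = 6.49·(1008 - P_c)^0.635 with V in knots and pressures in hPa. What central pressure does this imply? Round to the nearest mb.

ΔP = (V / 6.49)^(1/0.635) = (113/6.49)^1.575.
113/6.49 = 17.411; 17.411^1.575 ≈ 89.96 mb.
P_c = 1008 − 89.96 = 918.04 ≈ 918 mb.

918 mb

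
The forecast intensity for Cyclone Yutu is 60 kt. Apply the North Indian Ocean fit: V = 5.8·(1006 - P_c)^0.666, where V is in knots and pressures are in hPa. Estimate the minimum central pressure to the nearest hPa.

973 hPa

ΔP = (V / 5.8)^(1/0.666) = (60/5.8)^1.502.
60/5.8 = 10.345; 10.345^1.502 ≈ 33.39 hPa.
P_c = 1006 − 33.39 = 972.61 ≈ 973 hPa.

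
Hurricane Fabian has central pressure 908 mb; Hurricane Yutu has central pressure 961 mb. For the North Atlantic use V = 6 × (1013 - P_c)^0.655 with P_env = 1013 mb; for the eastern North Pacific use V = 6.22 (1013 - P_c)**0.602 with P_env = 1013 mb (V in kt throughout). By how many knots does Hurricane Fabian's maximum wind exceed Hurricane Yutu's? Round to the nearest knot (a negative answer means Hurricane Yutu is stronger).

59 kt

Hurricane Fabian: ΔP = 105; V ≈ 6 × 105^0.655 ≈ 126.48 kt.
Hurricane Yutu: ΔP = 52; V ≈ 6.22 × 52^0.602 ≈ 67.12 kt.
Difference ≈ 126.48 − 67.12 = 59.36 → 59 kt.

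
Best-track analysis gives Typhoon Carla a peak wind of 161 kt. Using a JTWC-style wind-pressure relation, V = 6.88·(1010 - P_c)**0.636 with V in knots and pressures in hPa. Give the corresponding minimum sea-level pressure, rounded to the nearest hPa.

868 hPa

ΔP = (V / 6.88)^(1/0.636) = (161/6.88)^1.572.
161/6.88 = 23.401; 23.401^1.572 ≈ 142.20 hPa.
P_c = 1010 − 142.20 = 867.80 ≈ 868 hPa.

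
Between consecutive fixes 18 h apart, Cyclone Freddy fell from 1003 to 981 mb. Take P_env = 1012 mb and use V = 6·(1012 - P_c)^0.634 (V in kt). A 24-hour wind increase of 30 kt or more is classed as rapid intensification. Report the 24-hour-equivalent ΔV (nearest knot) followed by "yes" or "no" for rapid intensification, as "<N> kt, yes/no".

38 kt, yes

V₁: ΔP = 9, V ≈ 6 × 9^0.634 ≈ 24.16 kt.
V₂: ΔP = 31, V ≈ 6 × 31^0.634 ≈ 52.93 kt.
ΔV over 18 h = 28.77 kt → 24 h equivalent = 28.77 × 24/18 ≈ 38.36 kt.
38 kt ≥ 30 kt ⇒ rapid intensification.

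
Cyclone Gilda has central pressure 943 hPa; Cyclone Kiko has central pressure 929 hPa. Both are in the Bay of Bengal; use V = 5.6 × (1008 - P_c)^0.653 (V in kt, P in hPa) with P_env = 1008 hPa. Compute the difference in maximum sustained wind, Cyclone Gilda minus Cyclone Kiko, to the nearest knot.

Cyclone Gilda: ΔP = 65; V ≈ 5.6 × 65^0.653 ≈ 85.51 kt.
Cyclone Kiko: ΔP = 79; V ≈ 5.6 × 79^0.653 ≈ 97.13 kt.
Difference ≈ 85.51 − 97.13 = -11.62 → -12 kt.

-12 kt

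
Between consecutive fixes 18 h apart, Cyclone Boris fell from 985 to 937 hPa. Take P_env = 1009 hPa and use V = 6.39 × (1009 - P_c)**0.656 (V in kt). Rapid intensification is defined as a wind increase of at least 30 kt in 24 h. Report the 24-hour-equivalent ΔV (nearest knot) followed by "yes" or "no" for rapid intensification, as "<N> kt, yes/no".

V₁: ΔP = 24, V ≈ 6.39 × 24^0.656 ≈ 51.39 kt.
V₂: ΔP = 72, V ≈ 6.39 × 72^0.656 ≈ 105.66 kt.
ΔV over 18 h = 54.27 kt → 24 h equivalent = 54.27 × 24/18 ≈ 72.36 kt.
72 kt ≥ 30 kt ⇒ rapid intensification.

72 kt, yes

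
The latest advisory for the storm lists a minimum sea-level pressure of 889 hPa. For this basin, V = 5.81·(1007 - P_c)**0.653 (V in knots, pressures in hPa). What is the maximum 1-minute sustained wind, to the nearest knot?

ΔP = 1007 − 889 = 118 hPa.
118^0.653 ≈ 22.539.
V ≈ 5.81 × 22.539 ≈ 131.0 kt.

131 kt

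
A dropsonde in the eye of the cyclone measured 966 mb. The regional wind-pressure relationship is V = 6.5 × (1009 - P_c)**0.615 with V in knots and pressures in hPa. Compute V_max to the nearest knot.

66 kt

ΔP = 1009 − 966 = 43 mb.
43^0.615 ≈ 10.106.
V ≈ 6.5 × 10.106 ≈ 65.7 kt.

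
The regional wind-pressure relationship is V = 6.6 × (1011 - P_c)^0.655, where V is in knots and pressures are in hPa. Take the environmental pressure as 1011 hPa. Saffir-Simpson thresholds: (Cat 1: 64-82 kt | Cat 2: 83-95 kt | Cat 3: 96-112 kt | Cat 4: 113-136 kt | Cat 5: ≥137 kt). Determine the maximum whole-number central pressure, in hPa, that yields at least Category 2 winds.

Category 2 begins at V = 83 kt.
Required ΔP = (83/6.6)^(1/0.655) = 12.576^1.527 ≈ 47.72 hPa.
P_c ≤ 1011 − 47.72 = 963.28, so the highest integer P_c is 963 hPa.

963 hPa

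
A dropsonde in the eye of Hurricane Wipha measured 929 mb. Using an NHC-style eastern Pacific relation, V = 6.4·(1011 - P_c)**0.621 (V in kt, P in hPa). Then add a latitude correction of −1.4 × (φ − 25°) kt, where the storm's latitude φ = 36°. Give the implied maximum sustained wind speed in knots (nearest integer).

83 kt

ΔP = 1011 − 929 = 82 mb.
82^0.621 ≈ 15.434.
V ≈ 6.4 × 15.434 ≈ 98.8 kt.
Latitude correction: −1.4 × (36 − 25) = -15.4 kt.
Corrected V ≈ 83.4 kt → 83 kt.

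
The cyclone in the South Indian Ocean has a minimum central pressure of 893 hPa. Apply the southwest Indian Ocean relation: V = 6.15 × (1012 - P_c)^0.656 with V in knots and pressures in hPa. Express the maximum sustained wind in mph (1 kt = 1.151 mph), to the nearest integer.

ΔP = 1012 − 893 = 119 hPa.
V ≈ 6.15 × 119^0.656 = 6.15 × 22.991 ≈ 141.395 kt.
141.395 × 1.151 ≈ 162.75 mph → 163 mph.

163 mph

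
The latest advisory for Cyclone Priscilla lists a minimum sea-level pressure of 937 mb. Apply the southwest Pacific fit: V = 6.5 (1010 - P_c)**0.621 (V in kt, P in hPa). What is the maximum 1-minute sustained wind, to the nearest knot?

93 kt

ΔP = 1010 − 937 = 73 mb.
73^0.621 ≈ 14.359.
V ≈ 6.5 × 14.359 ≈ 93.3 kt.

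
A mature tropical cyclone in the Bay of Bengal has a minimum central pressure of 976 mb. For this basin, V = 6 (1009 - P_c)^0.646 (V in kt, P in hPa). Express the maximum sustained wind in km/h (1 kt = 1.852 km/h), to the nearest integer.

ΔP = 1009 − 976 = 33 mb.
V ≈ 6 × 33^0.646 = 6 × 9.571 ≈ 57.426 kt.
57.426 × 1.852 ≈ 106.35 km/h → 106 km/h.

106 km/h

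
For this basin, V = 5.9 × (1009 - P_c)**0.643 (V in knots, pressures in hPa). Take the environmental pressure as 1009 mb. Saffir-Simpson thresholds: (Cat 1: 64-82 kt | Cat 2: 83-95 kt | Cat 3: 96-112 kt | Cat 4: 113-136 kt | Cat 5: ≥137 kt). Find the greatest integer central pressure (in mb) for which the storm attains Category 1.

Category 1 begins at V = 64 kt.
Required ΔP = (64/5.9)^(1/0.643) = 10.847^1.555 ≈ 40.75 mb.
P_c ≤ 1009 − 40.75 = 968.25, so the highest integer P_c is 968 mb.

968 mb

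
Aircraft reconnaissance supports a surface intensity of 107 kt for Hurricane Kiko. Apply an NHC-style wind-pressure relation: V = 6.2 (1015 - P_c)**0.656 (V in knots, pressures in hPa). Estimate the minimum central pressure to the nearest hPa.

938 hPa

ΔP = (V / 6.2)^(1/0.656) = (107/6.2)^1.524.
107/6.2 = 17.258; 17.258^1.524 ≈ 76.85 hPa.
P_c = 1015 − 76.85 = 938.15 ≈ 938 hPa.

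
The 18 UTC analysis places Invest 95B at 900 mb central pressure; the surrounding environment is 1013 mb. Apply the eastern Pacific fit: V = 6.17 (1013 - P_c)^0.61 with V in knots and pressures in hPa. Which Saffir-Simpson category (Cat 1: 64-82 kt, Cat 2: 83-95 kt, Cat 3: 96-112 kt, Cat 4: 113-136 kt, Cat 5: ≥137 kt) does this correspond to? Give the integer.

3

ΔP = 1013 − 900 = 113 mb.
V ≈ 6.17 × 113^0.61 = 6.17 × 17.88 ≈ 110 kt.
110 kt falls in the Category 3 band.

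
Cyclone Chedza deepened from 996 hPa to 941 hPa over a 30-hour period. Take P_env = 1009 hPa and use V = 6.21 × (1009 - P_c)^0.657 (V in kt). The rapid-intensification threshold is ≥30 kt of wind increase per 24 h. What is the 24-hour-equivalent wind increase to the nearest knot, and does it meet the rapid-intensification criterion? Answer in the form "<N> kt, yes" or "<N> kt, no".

V₁: ΔP = 13, V ≈ 6.21 × 13^0.657 ≈ 33.49 kt.
V₂: ΔP = 68, V ≈ 6.21 × 68^0.657 ≈ 99.32 kt.
ΔV over 30 h = 65.83 kt → 24 h equivalent = 65.83 × 24/30 ≈ 52.66 kt.
53 kt ≥ 30 kt ⇒ rapid intensification.

53 kt, yes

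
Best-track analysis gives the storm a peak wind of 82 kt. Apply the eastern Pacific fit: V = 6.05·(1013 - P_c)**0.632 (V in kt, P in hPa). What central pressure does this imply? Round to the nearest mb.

ΔP = (V / 6.05)^(1/0.632) = (82/6.05)^1.582.
82/6.05 = 13.554; 13.554^1.582 ≈ 61.83 mb.
P_c = 1013 − 61.83 = 951.17 ≈ 951 mb.

951 mb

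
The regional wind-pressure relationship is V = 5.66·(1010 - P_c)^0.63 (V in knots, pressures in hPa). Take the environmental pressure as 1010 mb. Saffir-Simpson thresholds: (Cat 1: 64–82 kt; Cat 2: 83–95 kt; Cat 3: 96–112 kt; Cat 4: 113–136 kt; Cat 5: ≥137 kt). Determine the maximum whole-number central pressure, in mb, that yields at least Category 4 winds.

894 mb

Category 4 begins at V = 113 kt.
Required ΔP = (113/5.66)^(1/0.63) = 19.965^1.587 ≈ 115.85 mb.
P_c ≤ 1010 − 115.85 = 894.15, so the highest integer P_c is 894 mb.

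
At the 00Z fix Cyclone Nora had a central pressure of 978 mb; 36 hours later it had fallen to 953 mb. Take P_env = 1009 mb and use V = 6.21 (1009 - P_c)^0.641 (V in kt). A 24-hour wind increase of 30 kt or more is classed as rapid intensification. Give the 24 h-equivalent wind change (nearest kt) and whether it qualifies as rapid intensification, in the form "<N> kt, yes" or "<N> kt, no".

17 kt, no

V₁: ΔP = 31, V ≈ 6.21 × 31^0.641 ≈ 56.11 kt.
V₂: ΔP = 56, V ≈ 6.21 × 56^0.641 ≈ 81.97 kt.
ΔV over 36 h = 25.86 kt → 24 h equivalent = 25.86 × 24/36 ≈ 17.24 kt.
17 kt < 30 kt ⇒ not rapid intensification.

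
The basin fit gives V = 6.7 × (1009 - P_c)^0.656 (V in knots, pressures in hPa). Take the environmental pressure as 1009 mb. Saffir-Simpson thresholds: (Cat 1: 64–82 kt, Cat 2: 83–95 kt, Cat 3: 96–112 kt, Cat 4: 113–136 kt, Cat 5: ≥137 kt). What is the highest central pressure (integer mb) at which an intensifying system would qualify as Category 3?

Category 3 begins at V = 96 kt.
Required ΔP = (96/6.7)^(1/0.656) = 14.328^1.524 ≈ 57.88 mb.
P_c ≤ 1009 − 57.88 = 951.12, so the highest integer P_c is 951 mb.

951 mb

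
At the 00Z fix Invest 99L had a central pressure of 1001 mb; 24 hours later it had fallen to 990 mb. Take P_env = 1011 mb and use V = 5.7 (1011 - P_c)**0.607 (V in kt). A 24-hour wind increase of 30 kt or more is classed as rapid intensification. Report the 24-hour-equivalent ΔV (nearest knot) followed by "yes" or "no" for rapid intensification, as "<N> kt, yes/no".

V₁: ΔP = 10, V ≈ 5.7 × 10^0.607 ≈ 23.06 kt.
V₂: ΔP = 21, V ≈ 5.7 × 21^0.607 ≈ 36.18 kt.
ΔV over 24 h = 13.12 kt → 24 h equivalent = 13.12 × 24/24 ≈ 13.12 kt.
13 kt < 30 kt ⇒ not rapid intensification.

13 kt, no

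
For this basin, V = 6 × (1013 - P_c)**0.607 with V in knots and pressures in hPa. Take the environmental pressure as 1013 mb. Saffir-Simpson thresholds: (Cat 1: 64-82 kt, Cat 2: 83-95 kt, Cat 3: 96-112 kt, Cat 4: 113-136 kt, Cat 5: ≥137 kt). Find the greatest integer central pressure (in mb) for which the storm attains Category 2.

937 mb

Category 2 begins at V = 83 kt.
Required ΔP = (83/6)^(1/0.607) = 13.833^1.647 ≈ 75.79 mb.
P_c ≤ 1013 − 75.79 = 937.21, so the highest integer P_c is 937 mb.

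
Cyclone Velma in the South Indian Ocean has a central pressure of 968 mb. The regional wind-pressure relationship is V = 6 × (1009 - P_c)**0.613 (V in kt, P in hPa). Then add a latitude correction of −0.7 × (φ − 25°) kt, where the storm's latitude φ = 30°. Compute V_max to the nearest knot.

ΔP = 1009 − 968 = 41 mb.
41^0.613 ≈ 9.742.
V ≈ 6 × 9.742 ≈ 58.5 kt.
Latitude correction: −0.7 × (30 − 25) = -3.5 kt.
Corrected V ≈ 55 kt → 55 kt.

55 kt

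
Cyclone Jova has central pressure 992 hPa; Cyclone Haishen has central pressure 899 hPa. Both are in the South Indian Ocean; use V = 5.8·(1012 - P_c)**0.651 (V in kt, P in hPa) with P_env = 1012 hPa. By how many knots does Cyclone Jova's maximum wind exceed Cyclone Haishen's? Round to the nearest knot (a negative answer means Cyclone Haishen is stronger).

Cyclone Jova: ΔP = 20; V ≈ 5.8 × 20^0.651 ≈ 40.78 kt.
Cyclone Haishen: ΔP = 113; V ≈ 5.8 × 113^0.651 ≈ 125.89 kt.
Difference ≈ 40.78 − 125.89 = -85.11 → -85 kt.

-85 kt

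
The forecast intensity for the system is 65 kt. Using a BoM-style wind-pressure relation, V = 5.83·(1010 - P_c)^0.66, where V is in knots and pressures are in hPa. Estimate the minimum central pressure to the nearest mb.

ΔP = (V / 5.83)^(1/0.66) = (65/5.83)^1.515.
65/5.83 = 11.149; 11.149^1.515 ≈ 38.61 mb.
P_c = 1010 − 38.61 = 971.39 ≈ 971 mb.

971 mb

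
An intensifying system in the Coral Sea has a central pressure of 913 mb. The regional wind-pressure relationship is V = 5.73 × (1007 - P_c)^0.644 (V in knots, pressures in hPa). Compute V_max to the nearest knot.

107 kt

ΔP = 1007 − 913 = 94 mb.
94^0.644 ≈ 18.651.
V ≈ 5.73 × 18.651 ≈ 106.9 kt.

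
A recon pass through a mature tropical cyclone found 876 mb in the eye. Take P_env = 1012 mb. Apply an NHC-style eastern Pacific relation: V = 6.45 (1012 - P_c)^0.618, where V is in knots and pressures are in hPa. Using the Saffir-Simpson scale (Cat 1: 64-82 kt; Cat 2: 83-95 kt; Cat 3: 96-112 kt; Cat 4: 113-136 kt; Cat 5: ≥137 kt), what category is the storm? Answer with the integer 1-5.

4

ΔP = 1012 − 876 = 136 mb.
V ≈ 6.45 × 136^0.618 = 6.45 × 20.82 ≈ 134 kt.
134 kt falls in the Category 4 band.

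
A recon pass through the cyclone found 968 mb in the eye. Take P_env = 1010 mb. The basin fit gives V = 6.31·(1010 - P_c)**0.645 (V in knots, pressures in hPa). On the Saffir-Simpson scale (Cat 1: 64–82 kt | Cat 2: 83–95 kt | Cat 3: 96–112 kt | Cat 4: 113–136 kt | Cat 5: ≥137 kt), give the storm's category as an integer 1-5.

ΔP = 1010 − 968 = 42 mb.
V ≈ 6.31 × 42^0.645 = 6.31 × 11.14 ≈ 70 kt.
70 kt falls in the Category 1 band.

1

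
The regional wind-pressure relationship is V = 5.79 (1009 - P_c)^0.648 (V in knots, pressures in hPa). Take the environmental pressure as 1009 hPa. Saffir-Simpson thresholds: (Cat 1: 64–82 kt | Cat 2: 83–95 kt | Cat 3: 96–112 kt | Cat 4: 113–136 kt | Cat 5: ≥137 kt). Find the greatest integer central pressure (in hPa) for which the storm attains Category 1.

Category 1 begins at V = 64 kt.
Required ΔP = (64/5.79)^(1/0.648) = 11.054^1.543 ≈ 40.77 hPa.
P_c ≤ 1009 − 40.77 = 968.23, so the highest integer P_c is 968 hPa.

968 hPa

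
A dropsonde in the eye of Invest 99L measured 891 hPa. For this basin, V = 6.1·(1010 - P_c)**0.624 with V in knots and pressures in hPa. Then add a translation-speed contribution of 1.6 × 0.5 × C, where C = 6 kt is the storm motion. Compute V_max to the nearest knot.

125 kt

ΔP = 1010 − 891 = 119 hPa.
119^0.624 ≈ 19.731.
V ≈ 6.1 × 19.731 ≈ 120.4 kt.
Translation term: 1.6 × 0.5 × 6 = 4.8 kt.
Corrected V ≈ 125.2 kt → 125 kt.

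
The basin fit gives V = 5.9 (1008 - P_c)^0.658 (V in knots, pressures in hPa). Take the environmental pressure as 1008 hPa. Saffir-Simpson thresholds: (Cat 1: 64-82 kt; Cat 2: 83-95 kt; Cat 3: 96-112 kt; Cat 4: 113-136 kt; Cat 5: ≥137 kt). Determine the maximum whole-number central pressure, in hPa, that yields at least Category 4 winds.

919 hPa

Category 4 begins at V = 113 kt.
Required ΔP = (113/5.9)^(1/0.658) = 19.153^1.520 ≈ 88.85 hPa.
P_c ≤ 1008 − 88.85 = 919.15, so the highest integer P_c is 919 hPa.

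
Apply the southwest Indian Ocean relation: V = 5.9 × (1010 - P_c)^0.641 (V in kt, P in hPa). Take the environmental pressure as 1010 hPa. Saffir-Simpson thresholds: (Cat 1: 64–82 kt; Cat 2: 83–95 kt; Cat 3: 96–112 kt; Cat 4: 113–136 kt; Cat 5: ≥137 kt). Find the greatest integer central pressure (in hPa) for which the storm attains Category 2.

948 hPa

Category 2 begins at V = 83 kt.
Required ΔP = (83/5.9)^(1/0.641) = 14.068^1.560 ≈ 61.84 hPa.
P_c ≤ 1010 − 61.84 = 948.16, so the highest integer P_c is 948 hPa.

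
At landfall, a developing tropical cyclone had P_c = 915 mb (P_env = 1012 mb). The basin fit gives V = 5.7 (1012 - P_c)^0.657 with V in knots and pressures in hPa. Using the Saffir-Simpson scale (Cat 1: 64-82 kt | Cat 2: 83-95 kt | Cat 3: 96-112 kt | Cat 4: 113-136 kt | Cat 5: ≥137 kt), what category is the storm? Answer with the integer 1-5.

ΔP = 1012 − 915 = 97 mb.
V ≈ 5.7 × 97^0.657 = 5.7 × 20.20 ≈ 115 kt.
115 kt falls in the Category 4 band.

4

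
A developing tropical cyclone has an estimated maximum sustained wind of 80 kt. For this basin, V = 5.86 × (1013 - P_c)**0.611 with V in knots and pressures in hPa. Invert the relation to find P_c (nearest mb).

941 mb

ΔP = (V / 5.86)^(1/0.611) = (80/5.86)^1.637.
80/5.86 = 13.652; 13.652^1.637 ≈ 72.10 mb.
P_c = 1013 − 72.10 = 940.90 ≈ 941 mb.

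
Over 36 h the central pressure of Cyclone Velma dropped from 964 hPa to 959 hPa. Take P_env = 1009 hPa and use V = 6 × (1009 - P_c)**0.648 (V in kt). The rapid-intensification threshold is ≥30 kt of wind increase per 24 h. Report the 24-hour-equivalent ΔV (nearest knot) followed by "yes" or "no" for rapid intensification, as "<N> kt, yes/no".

3 kt, no

V₁: ΔP = 45, V ≈ 6 × 45^0.648 ≈ 70.70 kt.
V₂: ΔP = 50, V ≈ 6 × 50^0.648 ≈ 75.70 kt.
ΔV over 36 h = 5.00 kt → 24 h equivalent = 5.00 × 24/36 ≈ 3.33 kt.
3 kt < 30 kt ⇒ not rapid intensification.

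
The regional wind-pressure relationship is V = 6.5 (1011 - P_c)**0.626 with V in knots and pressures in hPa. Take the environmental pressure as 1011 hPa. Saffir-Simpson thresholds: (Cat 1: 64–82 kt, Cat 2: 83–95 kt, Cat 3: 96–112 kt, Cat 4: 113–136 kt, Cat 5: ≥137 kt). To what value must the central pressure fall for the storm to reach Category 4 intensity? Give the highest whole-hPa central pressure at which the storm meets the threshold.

Category 4 begins at V = 113 kt.
Required ΔP = (113/6.5)^(1/0.626) = 17.385^1.597 ≈ 95.74 hPa.
P_c ≤ 1011 − 95.74 = 915.26, so the highest integer P_c is 915 hPa.

915 hPa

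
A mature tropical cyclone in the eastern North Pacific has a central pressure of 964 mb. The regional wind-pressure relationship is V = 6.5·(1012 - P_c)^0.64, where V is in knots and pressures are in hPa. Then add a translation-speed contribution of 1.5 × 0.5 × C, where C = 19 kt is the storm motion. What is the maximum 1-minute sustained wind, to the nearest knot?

92 kt

ΔP = 1012 − 964 = 48 mb.
48^0.64 ≈ 11.912.
V ≈ 6.5 × 11.912 ≈ 77.4 kt.
Translation term: 1.5 × 0.5 × 19 = 14.25 kt.
Corrected V ≈ 91.65 kt → 92 kt.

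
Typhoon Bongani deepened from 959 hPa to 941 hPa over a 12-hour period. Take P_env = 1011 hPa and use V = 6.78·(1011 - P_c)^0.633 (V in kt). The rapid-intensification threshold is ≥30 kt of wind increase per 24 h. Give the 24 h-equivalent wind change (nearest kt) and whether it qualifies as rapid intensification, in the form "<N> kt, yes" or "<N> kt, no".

34 kt, yes

V₁: ΔP = 52, V ≈ 6.78 × 52^0.633 ≈ 82.69 kt.
V₂: ΔP = 70, V ≈ 6.78 × 70^0.633 ≈ 99.81 kt.
ΔV over 12 h = 17.12 kt → 24 h equivalent = 17.12 × 24/12 ≈ 34.24 kt.
34 kt ≥ 30 kt ⇒ rapid intensification.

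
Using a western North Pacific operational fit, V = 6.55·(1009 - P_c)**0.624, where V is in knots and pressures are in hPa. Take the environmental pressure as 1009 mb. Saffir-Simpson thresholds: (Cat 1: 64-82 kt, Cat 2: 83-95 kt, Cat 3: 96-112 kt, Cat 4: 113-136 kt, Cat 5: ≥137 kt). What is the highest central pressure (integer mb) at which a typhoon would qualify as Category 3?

Category 3 begins at V = 96 kt.
Required ΔP = (96/6.55)^(1/0.624) = 14.656^1.603 ≈ 73.90 mb.
P_c ≤ 1009 − 73.90 = 935.10, so the highest integer P_c is 935 mb.

935 mb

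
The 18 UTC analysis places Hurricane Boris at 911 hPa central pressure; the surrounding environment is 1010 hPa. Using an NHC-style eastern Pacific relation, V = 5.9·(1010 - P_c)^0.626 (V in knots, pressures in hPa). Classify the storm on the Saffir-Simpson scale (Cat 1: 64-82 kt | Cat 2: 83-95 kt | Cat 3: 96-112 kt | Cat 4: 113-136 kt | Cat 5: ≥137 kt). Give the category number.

3

ΔP = 1010 − 911 = 99 hPa.
V ≈ 5.9 × 99^0.626 = 5.9 × 17.75 ≈ 105 kt.
105 kt falls in the Category 3 band.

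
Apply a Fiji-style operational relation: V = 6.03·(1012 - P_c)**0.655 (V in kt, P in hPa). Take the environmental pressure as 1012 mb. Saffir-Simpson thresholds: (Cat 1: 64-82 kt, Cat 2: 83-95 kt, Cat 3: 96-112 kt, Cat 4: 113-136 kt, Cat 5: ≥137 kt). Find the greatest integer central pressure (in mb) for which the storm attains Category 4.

924 mb

Category 4 begins at V = 113 kt.
Required ΔP = (113/6.03)^(1/0.655) = 18.740^1.527 ≈ 87.73 mb.
P_c ≤ 1012 − 87.73 = 924.27, so the highest integer P_c is 924 mb.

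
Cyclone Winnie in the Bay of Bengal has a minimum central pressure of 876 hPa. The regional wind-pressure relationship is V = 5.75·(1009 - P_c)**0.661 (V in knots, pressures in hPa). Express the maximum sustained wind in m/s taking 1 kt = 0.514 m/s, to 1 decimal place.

ΔP = 1009 − 876 = 133 hPa.
V ≈ 5.75 × 133^0.661 = 5.75 × 25.343 ≈ 145.725 kt.
145.725 × 0.514 ≈ 74.90 m/s → 74.9 m/s.

74.9 m/s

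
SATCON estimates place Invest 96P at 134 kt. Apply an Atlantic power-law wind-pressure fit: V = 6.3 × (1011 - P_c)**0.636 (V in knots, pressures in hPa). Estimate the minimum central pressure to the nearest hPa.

ΔP = (V / 6.3)^(1/0.636) = (134/6.3)^1.572.
134/6.3 = 21.270; 21.270^1.572 ≈ 122.37 hPa.
P_c = 1011 − 122.37 = 888.63 ≈ 889 hPa.

889 hPa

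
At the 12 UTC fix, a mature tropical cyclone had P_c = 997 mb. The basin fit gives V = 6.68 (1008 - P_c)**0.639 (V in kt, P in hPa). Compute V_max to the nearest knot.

31 kt

ΔP = 1008 − 997 = 11 mb.
11^0.639 ≈ 4.629.
V ≈ 6.68 × 4.629 ≈ 30.9 kt.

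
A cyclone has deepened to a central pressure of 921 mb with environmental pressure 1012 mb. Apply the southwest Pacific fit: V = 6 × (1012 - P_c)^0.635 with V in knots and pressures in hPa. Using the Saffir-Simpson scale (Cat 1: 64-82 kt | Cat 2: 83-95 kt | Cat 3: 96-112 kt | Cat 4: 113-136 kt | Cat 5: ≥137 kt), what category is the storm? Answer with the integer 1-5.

3

ΔP = 1012 − 921 = 91 mb.
V ≈ 6 × 91^0.635 = 6 × 17.54 ≈ 105 kt.
105 kt falls in the Category 3 band.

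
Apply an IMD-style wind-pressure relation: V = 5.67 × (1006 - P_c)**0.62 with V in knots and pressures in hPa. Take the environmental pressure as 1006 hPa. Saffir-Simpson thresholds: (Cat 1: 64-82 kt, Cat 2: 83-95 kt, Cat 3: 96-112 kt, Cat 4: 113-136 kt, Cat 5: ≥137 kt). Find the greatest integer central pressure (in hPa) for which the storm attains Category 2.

Category 2 begins at V = 83 kt.
Required ΔP = (83/5.67)^(1/0.62) = 14.638^1.613 ≈ 75.83 hPa.
P_c ≤ 1006 − 75.83 = 930.17, so the highest integer P_c is 930 hPa.

930 hPa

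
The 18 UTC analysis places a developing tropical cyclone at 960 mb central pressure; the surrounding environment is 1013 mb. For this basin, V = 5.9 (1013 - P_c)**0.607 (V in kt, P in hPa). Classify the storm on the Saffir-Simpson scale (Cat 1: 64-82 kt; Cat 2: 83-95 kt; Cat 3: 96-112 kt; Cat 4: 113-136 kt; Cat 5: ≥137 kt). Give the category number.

ΔP = 1013 − 960 = 53 mb.
V ≈ 5.9 × 53^0.607 = 5.9 × 11.13 ≈ 66 kt.
66 kt falls in the Category 1 band.

1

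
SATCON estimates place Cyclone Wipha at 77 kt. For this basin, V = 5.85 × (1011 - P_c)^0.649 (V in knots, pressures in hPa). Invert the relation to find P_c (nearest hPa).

ΔP = (V / 5.85)^(1/0.649) = (77/5.85)^1.541.
77/5.85 = 13.162; 13.162^1.541 ≈ 53.05 hPa.
P_c = 1011 − 53.05 = 957.95 ≈ 958 hPa.

958 hPa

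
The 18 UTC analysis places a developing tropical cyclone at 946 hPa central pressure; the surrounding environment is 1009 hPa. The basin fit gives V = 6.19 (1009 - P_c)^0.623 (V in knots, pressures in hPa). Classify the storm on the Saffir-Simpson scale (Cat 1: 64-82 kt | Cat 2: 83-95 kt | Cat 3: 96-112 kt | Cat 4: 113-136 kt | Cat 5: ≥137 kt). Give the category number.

ΔP = 1009 − 946 = 63 hPa.
V ≈ 6.19 × 63^0.623 = 6.19 × 13.21 ≈ 82 kt.
82 kt falls in the Category 1 band.

1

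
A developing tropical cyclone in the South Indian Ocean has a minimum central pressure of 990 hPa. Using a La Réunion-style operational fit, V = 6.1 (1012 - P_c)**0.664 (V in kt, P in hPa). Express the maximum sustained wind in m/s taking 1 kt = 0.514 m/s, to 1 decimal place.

ΔP = 1012 − 990 = 22 hPa.
V ≈ 6.1 × 22^0.664 = 6.1 × 7.787 ≈ 47.501 kt.
47.501 × 0.514 ≈ 24.42 m/s → 24.4 m/s.

24.4 m/s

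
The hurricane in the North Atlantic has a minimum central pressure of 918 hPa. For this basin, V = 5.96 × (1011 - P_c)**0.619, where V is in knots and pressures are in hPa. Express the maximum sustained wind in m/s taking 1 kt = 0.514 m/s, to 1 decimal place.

ΔP = 1011 − 918 = 93 hPa.
V ≈ 5.96 × 93^0.619 = 5.96 × 16.538 ≈ 98.568 kt.
98.568 × 0.514 ≈ 50.66 m/s → 50.7 m/s.

50.7 m/s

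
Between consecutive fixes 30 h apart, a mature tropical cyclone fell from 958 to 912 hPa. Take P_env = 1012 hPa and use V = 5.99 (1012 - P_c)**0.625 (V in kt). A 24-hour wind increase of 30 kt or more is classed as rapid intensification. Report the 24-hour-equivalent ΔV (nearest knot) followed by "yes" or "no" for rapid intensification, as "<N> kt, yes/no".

V₁: ΔP = 54, V ≈ 5.99 × 54^0.625 ≈ 72.47 kt.
V₂: ΔP = 100, V ≈ 5.99 × 100^0.625 ≈ 106.52 kt.
ΔV over 30 h = 34.05 kt → 24 h equivalent = 34.05 × 24/30 ≈ 27.24 kt.
27 kt < 30 kt ⇒ not rapid intensification.

27 kt, no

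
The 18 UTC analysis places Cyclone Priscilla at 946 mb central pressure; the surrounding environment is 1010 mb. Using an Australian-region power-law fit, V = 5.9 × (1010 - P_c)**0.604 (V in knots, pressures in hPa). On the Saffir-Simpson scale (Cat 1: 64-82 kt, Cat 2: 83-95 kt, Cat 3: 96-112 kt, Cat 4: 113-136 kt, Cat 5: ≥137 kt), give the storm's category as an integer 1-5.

1

ΔP = 1010 − 946 = 64 mb.
V ≈ 5.9 × 64^0.604 = 5.9 × 12.33 ≈ 73 kt.
73 kt falls in the Category 1 band.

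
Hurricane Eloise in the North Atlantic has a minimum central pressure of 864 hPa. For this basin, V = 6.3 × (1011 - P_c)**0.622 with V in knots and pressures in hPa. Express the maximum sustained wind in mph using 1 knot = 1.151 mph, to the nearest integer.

ΔP = 1011 − 864 = 147 hPa.
V ≈ 6.3 × 147^0.622 = 6.3 × 22.288 ≈ 140.414 kt.
140.414 × 1.151 ≈ 161.62 mph → 162 mph.

162 mph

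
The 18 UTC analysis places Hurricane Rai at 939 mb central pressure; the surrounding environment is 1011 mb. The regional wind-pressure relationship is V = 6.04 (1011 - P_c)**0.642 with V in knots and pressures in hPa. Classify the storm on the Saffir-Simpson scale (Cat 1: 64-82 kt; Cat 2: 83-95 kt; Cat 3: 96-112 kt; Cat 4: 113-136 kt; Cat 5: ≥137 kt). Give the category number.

2

ΔP = 1011 − 939 = 72 mb.
V ≈ 6.04 × 72^0.642 = 6.04 × 15.57 ≈ 94 kt.
94 kt falls in the Category 2 band.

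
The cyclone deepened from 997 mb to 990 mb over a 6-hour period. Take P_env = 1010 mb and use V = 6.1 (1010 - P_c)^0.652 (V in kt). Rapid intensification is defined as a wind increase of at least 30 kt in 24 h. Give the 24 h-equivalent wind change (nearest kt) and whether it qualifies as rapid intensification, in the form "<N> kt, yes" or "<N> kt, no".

42 kt, yes

V₁: ΔP = 13, V ≈ 6.1 × 13^0.652 ≈ 32.48 kt.
V₂: ΔP = 20, V ≈ 6.1 × 20^0.652 ≈ 43.01 kt.
ΔV over 6 h = 10.53 kt → 24 h equivalent = 10.53 × 24/6 ≈ 42.12 kt.
42 kt ≥ 30 kt ⇒ rapid intensification.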